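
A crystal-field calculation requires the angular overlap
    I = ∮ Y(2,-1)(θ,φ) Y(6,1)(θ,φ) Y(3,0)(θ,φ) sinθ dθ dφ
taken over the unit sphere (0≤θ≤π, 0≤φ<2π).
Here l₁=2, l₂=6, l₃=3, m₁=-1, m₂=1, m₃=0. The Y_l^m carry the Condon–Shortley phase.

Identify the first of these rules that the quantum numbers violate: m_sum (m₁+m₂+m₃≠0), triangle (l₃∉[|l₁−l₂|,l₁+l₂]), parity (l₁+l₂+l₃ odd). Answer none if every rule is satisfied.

azimuthal sum: -1 + 1 + 0 = 0  ✓
4 ≤ 3 ≤ 8 (triangle on l)  ✗
L = 2 + 6 + 3 = 11 (odd)

triangle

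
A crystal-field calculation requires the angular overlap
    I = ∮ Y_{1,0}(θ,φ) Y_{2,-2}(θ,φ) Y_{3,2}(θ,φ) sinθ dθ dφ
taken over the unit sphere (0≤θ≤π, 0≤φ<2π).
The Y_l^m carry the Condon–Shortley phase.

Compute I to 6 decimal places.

0.184674

Rules hold: Σm=0, L=6 even, 1≤3≤3.
N = 3·5·7 = 105
Δ = 0!·2!·4!/7! = 1/105
Racah Σ t=0..0: t=0:+1/4 = 1/4
⇒ 3j(1 2 3; 0 0 0)² = 3/35, sgn -1
Racah Σ t=0..0: t=0:+1/24 = 1/24
⇒ 3j(1 2 3; 0 -2 2)² = 1/21, sgn -1
4πI² = N·(3j₀)²·(3jₘ)² = 3/7
I = +1·√(0.428571/4π) = 0.18467439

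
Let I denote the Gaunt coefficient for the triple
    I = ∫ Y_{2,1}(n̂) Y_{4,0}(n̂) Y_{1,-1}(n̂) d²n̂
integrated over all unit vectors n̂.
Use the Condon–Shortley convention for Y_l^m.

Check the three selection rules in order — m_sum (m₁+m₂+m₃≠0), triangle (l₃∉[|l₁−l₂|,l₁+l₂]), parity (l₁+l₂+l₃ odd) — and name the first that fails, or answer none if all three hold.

Σmᵢ = 0  ✓
l₃∈[|l₁−l₂|,l₁+l₂]=[2,6], have l₃=1  ✗
Σlᵢ = 7 ⇒ odd

triangle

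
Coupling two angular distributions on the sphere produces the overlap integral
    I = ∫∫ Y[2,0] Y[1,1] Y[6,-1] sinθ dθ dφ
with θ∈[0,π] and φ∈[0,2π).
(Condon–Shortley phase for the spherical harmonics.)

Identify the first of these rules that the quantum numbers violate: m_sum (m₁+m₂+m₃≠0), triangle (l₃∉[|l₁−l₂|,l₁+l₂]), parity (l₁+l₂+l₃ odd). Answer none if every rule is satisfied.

m₁+m₂+m₃ = 0 + 1 − 1 = 0  ✓
triangle: |2−1|=1 ≤ l₃=6 ≤ 2+1=3  ✗
parity: l₁+l₂+l₃ = 9 is odd

triangle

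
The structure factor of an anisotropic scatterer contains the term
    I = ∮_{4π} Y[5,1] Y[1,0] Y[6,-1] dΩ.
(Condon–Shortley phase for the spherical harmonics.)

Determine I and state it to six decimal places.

-0.241725

m-sum 0 ✓  L=12 even ✓  4≤6≤6 ✓
Π(2lᵢ+1) = 11×3×13 = 429
triangle coeff Δ(5,1,6) = 1/858
Σ_t [0,0]: t=0:+1/14400 = 1/14400
(3j)²=6/143 [(5 1 6; 0 0 0)], sign=+1
Σ_t [0,0]: t=0:+1/17280 = 1/17280
(3j)²=35/858 [(5 1 6; 1 0 -1)], sign=-1
⇒ 4πI² = 105/143
I = (-1)√(105/143/(4π)) = -0.24172507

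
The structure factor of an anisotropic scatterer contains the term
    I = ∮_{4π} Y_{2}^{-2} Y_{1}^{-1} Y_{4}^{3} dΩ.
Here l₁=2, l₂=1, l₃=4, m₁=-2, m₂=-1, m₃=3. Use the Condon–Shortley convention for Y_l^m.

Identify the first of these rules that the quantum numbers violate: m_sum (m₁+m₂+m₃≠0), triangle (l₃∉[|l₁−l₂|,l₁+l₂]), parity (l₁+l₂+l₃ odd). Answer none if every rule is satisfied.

triangle

azimuthal sum: -2 − 1 + 3 = 0  ✓
1 ≤ 4 ≤ 3 (triangle on l)  ✗
L = 2 + 1 + 4 = 7 (odd)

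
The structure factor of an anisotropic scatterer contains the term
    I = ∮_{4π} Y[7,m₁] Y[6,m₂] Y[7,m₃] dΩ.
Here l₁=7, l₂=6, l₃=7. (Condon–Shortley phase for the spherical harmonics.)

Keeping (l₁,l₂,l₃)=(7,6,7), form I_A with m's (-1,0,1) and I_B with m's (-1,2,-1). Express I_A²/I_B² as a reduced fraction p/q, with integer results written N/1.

125/336

Shared (l₁,l₂,l₃)=(7,6,7): N and (l;000)² cancel in I_A²/I_B².
A: Δ = 6!·8!·6!/21! = 1/2444321880; Racah Σ t=0..6: t=0:+1/20901888000 t=1:−1/72576000 t=2:+1/3317760 t=3:−1/933120 t=4:+1/1327104 t=5:−1/10368000 t=6:+1/746496000 = -1/7962624; ⇒ 3j(7 6 7; -1 0 1)² = 3125/1108536, sgn -1
B: Δ = 6!·8!·6!/21! = 1/2444321880; Racah Σ t=2..6: t=2:+1/49766400 t=3:−1/3110400 t=4:+1/1327104 t=5:−1/3110400 t=6:+1/49766400 = 1/6635520; ⇒ 3j(7 6 7; -1 2 -1)² = 350/46189, sgn +1
I_A²/I_B² = (3125/1108536)/(350/46189) = 125/336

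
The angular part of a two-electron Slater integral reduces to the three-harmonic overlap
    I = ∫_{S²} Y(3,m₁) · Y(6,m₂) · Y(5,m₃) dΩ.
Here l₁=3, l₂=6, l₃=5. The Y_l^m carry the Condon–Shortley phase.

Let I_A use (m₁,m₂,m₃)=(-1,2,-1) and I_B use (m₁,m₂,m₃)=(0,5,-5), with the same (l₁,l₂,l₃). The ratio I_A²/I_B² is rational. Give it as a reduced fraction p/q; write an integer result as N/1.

Same 3,6,5: normalisation and zero-m 3j drop out of the ratio.
A: Δ: 4! 2! 8! / 15! → 1/675675; sum: t=2:+1/11520 t=3:−1/4320 t=4:+1/27648 = -1/9216; 3j²(3 6 5; -1 2 -1) = Δ·Π!·Σ² = 2/143  (sign -1)
B: Δ: 4! 2! 8! / 15! → 1/675675; sum: t=3:−1/483840 = -1/483840; 3j²(3 6 5; 0 5 -5) = Δ·Π!·Σ² = 3/91  (sign -1)
I_A²/I_B² = (2/143)/(3/91) = 14/33

14/33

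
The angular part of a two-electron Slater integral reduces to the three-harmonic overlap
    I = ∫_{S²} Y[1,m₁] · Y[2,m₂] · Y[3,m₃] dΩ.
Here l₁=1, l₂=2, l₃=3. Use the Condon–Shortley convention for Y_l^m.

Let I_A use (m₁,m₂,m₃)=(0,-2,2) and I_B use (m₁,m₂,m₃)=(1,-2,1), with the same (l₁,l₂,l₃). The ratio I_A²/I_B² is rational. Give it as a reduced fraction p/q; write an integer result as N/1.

5/1

Same 1,2,3: normalisation and zero-m 3j drop out of the ratio.
A: Δ: 0! 2! 4! / 7! → 1/105; sum: t=0:+1/24 = 1/24; 3j²(1 2 3; 0 -2 2) = Δ·Π!·Σ² = 1/21  (sign -1)
B: Δ: 0! 2! 4! / 7! → 1/105; sum: t=0:+1/48 = 1/48; 3j²(1 2 3; 1 -2 1) = Δ·Π!·Σ² = 1/105  (sign +1)
I_A²/I_B² = (1/21)/(1/105) = 5/1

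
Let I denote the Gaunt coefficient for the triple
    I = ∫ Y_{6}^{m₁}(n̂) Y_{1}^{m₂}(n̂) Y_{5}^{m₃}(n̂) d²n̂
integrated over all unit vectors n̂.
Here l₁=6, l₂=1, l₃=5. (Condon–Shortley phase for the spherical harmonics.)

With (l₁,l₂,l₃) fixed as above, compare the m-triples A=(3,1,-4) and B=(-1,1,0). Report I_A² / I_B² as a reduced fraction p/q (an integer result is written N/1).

1/7

l's match ⇒ only the (l;m) 3-j factors differ between A and B.
A: triangle coeff Δ(6,1,5) = 1/858; Σ_t [2,2]: t=2:+1/725760 = 1/725760; (3j)²=1/286 [(6 1 5; 3 1 -4)], sign=-1
B: triangle coeff Δ(6,1,5) = 1/858; Σ_t [2,2]: t=2:+1/28800 = 1/28800; (3j)²=7/286 [(6 1 5; -1 1 0)], sign=-1
I_A²/I_B² = (1/286)/(7/286) = 1/7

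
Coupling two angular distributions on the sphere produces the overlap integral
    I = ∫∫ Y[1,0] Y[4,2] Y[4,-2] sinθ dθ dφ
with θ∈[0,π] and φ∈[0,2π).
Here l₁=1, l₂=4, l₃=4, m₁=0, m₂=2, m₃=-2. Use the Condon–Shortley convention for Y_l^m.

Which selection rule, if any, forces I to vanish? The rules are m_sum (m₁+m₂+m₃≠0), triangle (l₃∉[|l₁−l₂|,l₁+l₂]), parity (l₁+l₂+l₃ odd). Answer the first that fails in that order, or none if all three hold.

parity

Σmᵢ = 0  ✓
l₃∈[|l₁−l₂|,l₁+l₂]=[3,5], have l₃=4  ✓
Σlᵢ = 9 ⇒ odd  ✗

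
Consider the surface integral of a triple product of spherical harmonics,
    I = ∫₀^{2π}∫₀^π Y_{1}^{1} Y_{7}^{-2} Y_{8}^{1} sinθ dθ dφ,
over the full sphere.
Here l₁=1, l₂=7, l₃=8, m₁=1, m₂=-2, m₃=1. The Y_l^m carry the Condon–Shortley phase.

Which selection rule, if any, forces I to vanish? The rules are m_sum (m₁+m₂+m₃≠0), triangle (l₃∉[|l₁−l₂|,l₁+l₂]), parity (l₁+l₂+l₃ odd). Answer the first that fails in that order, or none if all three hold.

none

m₁+m₂+m₃ = 1 − 2 + 1 = 0  ✓
triangle: |1−7|=6 ≤ l₃=8 ≤ 1+7=8  ✓
parity: l₁+l₂+l₃ = 16 is even  ✓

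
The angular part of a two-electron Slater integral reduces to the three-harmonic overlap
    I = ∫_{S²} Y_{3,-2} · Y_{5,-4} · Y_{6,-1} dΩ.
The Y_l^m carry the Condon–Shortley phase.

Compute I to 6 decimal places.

-2 − 4 − 1 = -7 ≠ 0: azimuthal integral kills it; I = 0

0.000000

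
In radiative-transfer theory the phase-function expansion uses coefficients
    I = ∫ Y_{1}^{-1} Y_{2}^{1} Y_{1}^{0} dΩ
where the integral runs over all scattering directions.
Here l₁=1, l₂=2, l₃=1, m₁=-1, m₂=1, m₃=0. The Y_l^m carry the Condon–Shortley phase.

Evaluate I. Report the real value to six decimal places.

Rules hold: Σm=0, L=4 even, 1≤1≤3.
N = 3·5·3 = 45
Δ = 2!·0!·2!/5! = 1/30
Racah Σ t=1..1: t=1:−1/1 = -1/1
⇒ 3j(1 2 1; 0 0 0)² = 2/15, sgn +1
Racah Σ t=2..2: t=2:+1/2 = 1/2
⇒ 3j(1 2 1; -1 1 0)² = 1/10, sgn -1
4πI² = N·(3j₀)²·(3jₘ)² = 3/5
I = -1·√(0.6/4π) = -0.21850969

-0.218510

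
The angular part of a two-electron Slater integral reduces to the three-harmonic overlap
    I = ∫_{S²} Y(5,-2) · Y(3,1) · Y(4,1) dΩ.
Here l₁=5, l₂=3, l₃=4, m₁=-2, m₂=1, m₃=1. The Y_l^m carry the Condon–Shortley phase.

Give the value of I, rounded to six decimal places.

0.148044

m-sum 0 ✓  L=12 even ✓  2≤4≤8 ✓
Π(2lᵢ+1) = 11×7×9 = 693
triangle coeff Δ(5,3,4) = 1/180180
Σ_t [1,3]: t=1:−1/576 t=2:+1/144 t=3:−1/576 = 1/288
(3j)²=20/1001 [(5 3 4; 0 0 0)], sign=+1
Σ_t [2,4]: t=2:+1/960 t=3:−1/288 t=4:+1/1728 = -1/540
(3j)²=128/6435 [(5 3 4; -2 1 1)], sign=+1
⇒ 4πI² = 512/1859
I = (+1)√(512/1859/(4π)) = 0.14804384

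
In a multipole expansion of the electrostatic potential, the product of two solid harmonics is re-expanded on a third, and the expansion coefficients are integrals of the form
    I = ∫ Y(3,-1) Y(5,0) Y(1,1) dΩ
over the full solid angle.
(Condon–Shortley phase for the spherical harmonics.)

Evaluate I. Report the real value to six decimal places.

0.000000

l₃=1 ∉ [2,8] — triangle fails ⇒ I = 0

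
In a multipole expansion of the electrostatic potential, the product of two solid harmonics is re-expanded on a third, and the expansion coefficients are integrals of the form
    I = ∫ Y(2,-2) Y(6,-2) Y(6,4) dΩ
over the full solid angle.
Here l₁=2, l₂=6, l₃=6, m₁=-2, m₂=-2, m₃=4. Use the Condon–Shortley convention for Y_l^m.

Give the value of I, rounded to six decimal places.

-0.153870

m-sum 0 ✓  L=14 even ✓  4≤6≤8 ✓
Π(2lᵢ+1) = 5×13×13 = 845
triangle coeff Δ(2,6,6) = 1/90090
Σ_t [0,2]: t=0:+1/69120 t=1:−1/14400 t=2:+1/69120 = -7/172800
(3j)²=14/715 [(2 6 6; 0 0 0)], sign=-1
Σ_t [2,2]: t=2:+1/322560 = 1/322560
(3j)²=18/1001 [(2 6 6; -2 -2 4)], sign=+1
⇒ 4πI² = 36/121
I = (-1)√(36/121/(4π)) = -0.15386989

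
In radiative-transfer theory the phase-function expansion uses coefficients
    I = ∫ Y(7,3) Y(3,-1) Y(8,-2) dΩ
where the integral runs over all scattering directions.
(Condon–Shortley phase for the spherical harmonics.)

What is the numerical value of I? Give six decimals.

-0.104118

Checks pass: Σm=0; 18 even; l₃=8∈[4,10].
(2·7+1)(2·3+1)(2·8+1) = 1785
Δ: 2! 12! 4! / 19! → 1/5290740
sum: t=0:+1/7257600 t=1:−1/2073600 t=2:+1/7257600 = -1/4838400
3j²(7 3 8; 0 0 0) = Δ·Π!·Σ² = 252/20995  (sign -1)
sum: t=0:+1/7741440 t=1:−1/13063680 t=2:+1/348364800 = 29/522547200
3j²(7 3 8; 3 -1 -2) = Δ·Π!·Σ² = 1682/264537  (sign +1)
combine: 4πI² = 1785·252/20995·1682/264537 = 141288/1037153
take √, sign -1: I = -0.10411811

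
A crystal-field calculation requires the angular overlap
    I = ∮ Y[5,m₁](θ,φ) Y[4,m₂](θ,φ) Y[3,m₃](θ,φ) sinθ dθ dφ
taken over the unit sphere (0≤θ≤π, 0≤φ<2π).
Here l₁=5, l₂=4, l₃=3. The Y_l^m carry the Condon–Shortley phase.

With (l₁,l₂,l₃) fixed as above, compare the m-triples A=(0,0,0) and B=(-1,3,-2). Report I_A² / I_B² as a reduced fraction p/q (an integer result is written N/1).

Same 5,4,3: normalisation and zero-m 3j drop out of the ratio.
A: Δ: 6! 4! 2! / 13! → 1/180180; sum: t=2:+1/576 t=3:−1/144 t=4:+1/576 = -1/288; 3j²(5 4 3; 0 0 0) = Δ·Π!·Σ² = 20/1001  (sign +1)
B: Δ: 6! 4! 2! / 13! → 1/180180; sum: t=5:−1/1440 t=6:+1/17280 = -11/17280; 3j²(5 4 3; -1 3 -2) = Δ·Π!·Σ² = 11/468  (sign +1)
I_A²/I_B² = (20/1001)/(11/468) = 720/847

720/847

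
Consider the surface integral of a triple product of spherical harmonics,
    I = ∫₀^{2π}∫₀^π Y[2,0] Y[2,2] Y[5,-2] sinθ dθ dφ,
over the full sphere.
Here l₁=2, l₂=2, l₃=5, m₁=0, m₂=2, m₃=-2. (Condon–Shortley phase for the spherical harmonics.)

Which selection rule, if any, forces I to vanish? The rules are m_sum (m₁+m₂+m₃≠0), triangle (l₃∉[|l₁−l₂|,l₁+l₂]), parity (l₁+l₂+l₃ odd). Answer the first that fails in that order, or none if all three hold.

triangle

m₁+m₂+m₃ = 0 + 2 − 2 = 0  ✓
triangle: |2−2|=0 ≤ l₃=5 ≤ 2+2=4  ✗
parity: l₁+l₂+l₃ = 9 is odd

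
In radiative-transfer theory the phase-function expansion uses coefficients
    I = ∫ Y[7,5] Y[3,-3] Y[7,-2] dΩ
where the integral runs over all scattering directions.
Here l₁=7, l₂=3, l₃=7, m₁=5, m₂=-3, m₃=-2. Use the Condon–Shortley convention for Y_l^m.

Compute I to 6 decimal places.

l₁+l₂+l₃=17 is odd: 3j(l;000)=0 ⇒ I=0

0.000000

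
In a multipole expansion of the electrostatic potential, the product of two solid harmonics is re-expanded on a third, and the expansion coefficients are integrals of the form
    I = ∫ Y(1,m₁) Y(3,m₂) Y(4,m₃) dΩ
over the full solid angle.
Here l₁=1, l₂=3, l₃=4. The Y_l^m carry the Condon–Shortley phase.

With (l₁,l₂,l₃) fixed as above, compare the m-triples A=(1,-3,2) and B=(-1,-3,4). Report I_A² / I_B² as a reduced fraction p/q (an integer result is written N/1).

1/28

l's match ⇒ only the (l;m) 3-j factors differ between A and B.
A: triangle coeff Δ(1,3,4) = 1/252; Σ_t [0,0]: t=0:+1/1440 = 1/1440; (3j)²=1/252 [(1 3 4; 1 -3 2)], sign=+1
B: triangle coeff Δ(1,3,4) = 1/252; Σ_t [0,0]: t=0:+1/1440 = 1/1440; (3j)²=1/9 [(1 3 4; -1 -3 4)], sign=+1
I_A²/I_B² = (1/252)/(1/9) = 1/28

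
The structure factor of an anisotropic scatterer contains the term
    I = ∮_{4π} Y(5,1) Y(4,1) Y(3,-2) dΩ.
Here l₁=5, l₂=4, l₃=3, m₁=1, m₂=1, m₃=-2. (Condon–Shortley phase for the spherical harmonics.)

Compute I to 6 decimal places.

0.138239

m-sum 0 ✓  L=12 even ✓  1≤3≤9 ✓
Π(2lᵢ+1) = 11×9×7 = 693
triangle coeff Δ(5,4,3) = 1/180180
Σ_t [2,4]: t=2:+1/576 t=3:−1/144 t=4:+1/576 = -1/288
(3j)²=20/1001 [(5 4 3; 0 0 0)], sign=+1
Σ_t [3,4]: t=3:−1/432 t=4:+1/1152 = -5/3456
(3j)²=625/36036 [(5 4 3; 1 1 -2)], sign=+1
⇒ 4πI² = 3125/13013
I = (+1)√(3125/13013/(4π)) = 0.13823925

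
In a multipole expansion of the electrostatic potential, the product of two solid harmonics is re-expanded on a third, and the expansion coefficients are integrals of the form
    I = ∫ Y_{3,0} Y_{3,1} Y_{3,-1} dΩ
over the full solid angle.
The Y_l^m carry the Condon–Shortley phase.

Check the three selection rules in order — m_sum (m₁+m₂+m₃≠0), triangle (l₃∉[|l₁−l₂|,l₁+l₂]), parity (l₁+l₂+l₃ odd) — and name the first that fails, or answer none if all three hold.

parity

azimuthal sum: 0 + 1 − 1 = 0  ✓
0 ≤ 3 ≤ 6 (triangle on l)  ✓
L = 3 + 3 + 3 = 9 (odd)  ✗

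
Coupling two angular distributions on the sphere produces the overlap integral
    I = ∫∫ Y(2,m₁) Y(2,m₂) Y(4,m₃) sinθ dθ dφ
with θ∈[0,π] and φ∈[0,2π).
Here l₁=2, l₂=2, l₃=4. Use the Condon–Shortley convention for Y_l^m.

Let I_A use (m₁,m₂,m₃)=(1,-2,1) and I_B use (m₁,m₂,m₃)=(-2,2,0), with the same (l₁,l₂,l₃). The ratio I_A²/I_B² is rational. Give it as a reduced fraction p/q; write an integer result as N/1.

Shared (l₁,l₂,l₃)=(2,2,4): N and (l;000)² cancel in I_A²/I_B².
A: Δ = 0!·4!·4!/9! = 1/630; Racah Σ t=0..0: t=0:+1/144 = 1/144; ⇒ 3j(2 2 4; 1 -2 1)² = 1/126, sgn -1
B: Δ = 0!·4!·4!/9! = 1/630; Racah Σ t=0..0: t=0:+1/576 = 1/576; ⇒ 3j(2 2 4; -2 2 0)² = 1/630, sgn +1
I_A²/I_B² = (1/126)/(1/630) = 5/1

5/1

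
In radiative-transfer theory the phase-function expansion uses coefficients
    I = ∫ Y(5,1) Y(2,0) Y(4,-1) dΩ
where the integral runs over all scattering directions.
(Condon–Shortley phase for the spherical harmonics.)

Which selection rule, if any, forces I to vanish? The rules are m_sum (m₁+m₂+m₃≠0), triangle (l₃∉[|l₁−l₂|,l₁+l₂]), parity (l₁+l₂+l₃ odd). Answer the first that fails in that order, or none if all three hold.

parity

m₁+m₂+m₃ = 1 + 0 − 1 = 0  ✓
triangle: |5−2|=3 ≤ l₃=4 ≤ 5+2=7  ✓
parity: l₁+l₂+l₃ = 11 is odd  ✗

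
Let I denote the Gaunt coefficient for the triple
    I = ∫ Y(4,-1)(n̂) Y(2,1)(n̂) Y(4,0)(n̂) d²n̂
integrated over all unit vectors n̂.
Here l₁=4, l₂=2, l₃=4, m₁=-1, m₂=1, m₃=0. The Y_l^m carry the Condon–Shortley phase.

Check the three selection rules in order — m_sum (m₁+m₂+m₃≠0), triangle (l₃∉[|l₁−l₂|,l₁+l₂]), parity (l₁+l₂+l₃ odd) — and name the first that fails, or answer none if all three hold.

none

m₁+m₂+m₃ = -1 + 1 + 0 = 0  ✓
triangle: |4−2|=2 ≤ l₃=4 ≤ 4+2=6  ✓
parity: l₁+l₂+l₃ = 10 is even  ✓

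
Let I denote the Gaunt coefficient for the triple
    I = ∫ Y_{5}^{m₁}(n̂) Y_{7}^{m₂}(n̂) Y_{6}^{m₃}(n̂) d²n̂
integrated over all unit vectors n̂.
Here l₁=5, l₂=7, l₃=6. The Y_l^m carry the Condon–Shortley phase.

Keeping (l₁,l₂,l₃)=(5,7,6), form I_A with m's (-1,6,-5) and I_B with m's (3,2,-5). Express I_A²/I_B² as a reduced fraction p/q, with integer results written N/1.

143/168

Shared (l₁,l₂,l₃)=(5,7,6): N and (l;000)² cancel in I_A²/I_B².
A: Δ = 6!·4!·8!/19! = 1/174594420; Racah Σ t=5..6: t=5:−1/29030400 t=6:+1/87091200 = -1/43545600; ⇒ 3j(5 7 6; -1 6 -5)² = 88/6783, sgn +1
B: Δ = 6!·4!·8!/19! = 1/174594420; Racah Σ t=1..2: t=1:−1/29030400 t=2:+1/5806080 = 1/7257600; ⇒ 3j(5 7 6; 3 2 -5)² = 64/4199, sgn -1
I_A²/I_B² = (88/6783)/(64/4199) = 143/168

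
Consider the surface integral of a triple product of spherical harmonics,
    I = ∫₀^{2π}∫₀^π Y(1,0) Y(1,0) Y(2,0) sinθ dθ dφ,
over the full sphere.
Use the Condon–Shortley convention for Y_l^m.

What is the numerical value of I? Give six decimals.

Rules hold: Σm=0, L=4 even, 0≤2≤2.
N = 3·3·5 = 45
Δ = 0!·2!·2!/5! = 1/30
Racah Σ t=0..0: t=0:+1/1 = 1/1
⇒ 3j(1 1 2; 0 0 0)² = 2/15, sgn +1
(m-triple is (0,0,0) — same symbol as above.)
4πI² = N·(3j₀)²·(3jₘ)² = 4/5
I = +1·√(0.8/4π) = 0.25231325

0.252313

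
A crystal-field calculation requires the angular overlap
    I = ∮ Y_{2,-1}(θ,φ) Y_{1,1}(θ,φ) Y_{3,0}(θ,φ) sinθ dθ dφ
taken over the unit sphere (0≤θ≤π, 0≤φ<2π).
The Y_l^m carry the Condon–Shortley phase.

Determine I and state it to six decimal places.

0.143048

m-sum 0 ✓  L=6 even ✓  1≤3≤3 ✓
Π(2lᵢ+1) = 5×3×7 = 105
triangle coeff Δ(2,1,3) = 1/105
Σ_t [0,0]: t=0:+1/4 = 1/4
(3j)²=3/35 [(2 1 3; 0 0 0)], sign=-1
Σ_t [0,0]: t=0:+1/12 = 1/12
(3j)²=1/35 [(2 1 3; -1 1 0)], sign=-1
⇒ 4πI² = 9/35
I = (+1)√(9/35/(4π)) = 0.14304817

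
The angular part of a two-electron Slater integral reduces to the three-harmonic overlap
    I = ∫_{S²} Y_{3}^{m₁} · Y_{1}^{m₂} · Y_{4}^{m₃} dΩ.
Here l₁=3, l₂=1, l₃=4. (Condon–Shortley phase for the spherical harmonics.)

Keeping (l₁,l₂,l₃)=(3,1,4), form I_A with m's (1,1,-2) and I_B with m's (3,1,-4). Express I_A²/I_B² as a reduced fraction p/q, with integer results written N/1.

15/28

Shared (l₁,l₂,l₃)=(3,1,4): N and (l;000)² cancel in I_A²/I_B².
A: Δ = 0!·6!·2!/9! = 1/252; Racah Σ t=0..0: t=0:+1/96 = 1/96; ⇒ 3j(3 1 4; 1 1 -2)² = 5/84, sgn +1
B: Δ = 0!·6!·2!/9! = 1/252; Racah Σ t=0..0: t=0:+1/1440 = 1/1440; ⇒ 3j(3 1 4; 3 1 -4)² = 1/9, sgn +1
I_A²/I_B² = (5/84)/(1/9) = 15/28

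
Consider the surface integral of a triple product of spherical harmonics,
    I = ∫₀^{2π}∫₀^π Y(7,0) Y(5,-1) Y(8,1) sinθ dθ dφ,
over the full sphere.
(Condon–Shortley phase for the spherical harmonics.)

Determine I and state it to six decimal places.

-0.057627

m-sum 0 ✓  L=20 even ✓  2≤8≤12 ✓
Π(2lᵢ+1) = 15×11×17 = 2805
triangle coeff Δ(7,5,8) = 1/814773960
Σ_t [0,4]: t=0:+1/87091200 t=1:−1/4976640 t=2:+1/2073600 t=3:−1/4976640 t=4:+1/87091200 = 1/9676800
(3j)²=360/46189 [(7 5 8; 0 0 0)], sign=+1
Σ_t [0,4]: t=0:+1/34836480 t=1:−1/3732480 t=2:+1/2764800 t=3:−1/12441600 t=4:+1/522547200 = 23/522547200
(3j)²=529/277134 [(7 5 8; 0 -1 1)], sign=-1
⇒ 4πI² = 476100/11408683
I = (-1)√(476100/11408683/(4π)) = -0.05762705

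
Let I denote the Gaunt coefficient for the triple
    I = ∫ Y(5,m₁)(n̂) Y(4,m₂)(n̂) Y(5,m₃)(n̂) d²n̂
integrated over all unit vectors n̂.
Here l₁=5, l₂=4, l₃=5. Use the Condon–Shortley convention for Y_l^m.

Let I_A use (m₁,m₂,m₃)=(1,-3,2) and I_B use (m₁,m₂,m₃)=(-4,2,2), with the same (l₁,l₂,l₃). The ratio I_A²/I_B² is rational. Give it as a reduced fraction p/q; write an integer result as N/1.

Shared (l₁,l₂,l₃)=(5,4,5): N and (l;000)² cancel in I_A²/I_B².
A: Δ = 4!·6!·4!/15! = 1/3153150; Racah Σ t=0..1: t=0:+1/6912 t=1:−1/5184 = -1/20736; ⇒ 3j(5 4 5; 1 -3 2)² = 5/2574, sgn +1
B: Δ = 4!·6!·4!/15! = 1/3153150; Racah Σ t=3..4: t=3:−1/25920 t=4:+1/11520 = 1/20736; ⇒ 3j(5 4 5; -4 2 2)² = 5/429, sgn -1
I_A²/I_B² = (5/2574)/(5/429) = 1/6

1/6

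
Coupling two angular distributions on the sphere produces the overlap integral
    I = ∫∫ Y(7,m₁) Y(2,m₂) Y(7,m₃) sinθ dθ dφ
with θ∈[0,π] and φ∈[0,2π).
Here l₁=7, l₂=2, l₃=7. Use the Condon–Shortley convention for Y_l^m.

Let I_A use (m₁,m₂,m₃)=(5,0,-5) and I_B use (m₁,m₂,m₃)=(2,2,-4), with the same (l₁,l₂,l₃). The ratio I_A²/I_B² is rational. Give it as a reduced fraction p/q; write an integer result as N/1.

361/3300

Shared (l₁,l₂,l₃)=(7,2,7): N and (l;000)² cancel in I_A²/I_B².
A: Δ = 2!·12!·2!/17! = 1/185640; Racah Σ t=0..2: t=0:+1/29030400 t=1:−1/39916800 t=2:+1/1916006400 = 19/1916006400; ⇒ 3j(7 2 7; 5 0 -5)² = 361/185640, sgn +1
B: Δ = 2!·12!·2!/17! = 1/185640; Racah Σ t=2..2: t=2:+1/8709120 = 1/8709120; ⇒ 3j(7 2 7; 2 2 -4)² = 55/3094, sgn -1
I_A²/I_B² = (361/185640)/(55/3094) = 361/3300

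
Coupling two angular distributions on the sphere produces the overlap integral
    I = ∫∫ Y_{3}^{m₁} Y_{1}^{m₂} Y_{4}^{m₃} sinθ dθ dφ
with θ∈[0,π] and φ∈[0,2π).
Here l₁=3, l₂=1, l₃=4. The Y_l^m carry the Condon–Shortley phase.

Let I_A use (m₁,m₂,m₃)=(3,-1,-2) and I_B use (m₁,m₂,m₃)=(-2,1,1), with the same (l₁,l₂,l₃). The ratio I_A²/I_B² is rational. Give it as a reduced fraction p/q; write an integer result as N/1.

l's match ⇒ only the (l;m) 3-j factors differ between A and B.
A: triangle coeff Δ(3,1,4) = 1/252; Σ_t [0,0]: t=0:+1/1440 = 1/1440; (3j)²=1/252 [(3 1 4; 3 -1 -2)], sign=+1
B: triangle coeff Δ(3,1,4) = 1/252; Σ_t [0,0]: t=0:+1/240 = 1/240; (3j)²=1/84 [(3 1 4; -2 1 1)], sign=-1
I_A²/I_B² = (1/252)/(1/84) = 1/3

1/3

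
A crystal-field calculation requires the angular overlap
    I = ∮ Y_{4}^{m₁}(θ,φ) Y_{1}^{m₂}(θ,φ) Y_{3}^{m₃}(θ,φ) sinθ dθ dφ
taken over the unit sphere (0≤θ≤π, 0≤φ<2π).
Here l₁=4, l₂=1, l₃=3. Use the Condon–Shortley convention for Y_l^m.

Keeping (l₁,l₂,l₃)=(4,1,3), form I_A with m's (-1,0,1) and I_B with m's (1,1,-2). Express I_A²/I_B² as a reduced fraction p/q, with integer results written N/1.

5/1

l's match ⇒ only the (l;m) 3-j factors differ between A and B.
A: triangle coeff Δ(4,1,3) = 1/252; Σ_t [1,1]: t=1:−1/48 = -1/48; (3j)²=5/84 [(4 1 3; -1 0 1)], sign=-1
B: triangle coeff Δ(4,1,3) = 1/252; Σ_t [2,2]: t=2:+1/240 = 1/240; (3j)²=1/84 [(4 1 3; 1 1 -2)], sign=-1
I_A²/I_B² = (5/84)/(1/84) = 5/1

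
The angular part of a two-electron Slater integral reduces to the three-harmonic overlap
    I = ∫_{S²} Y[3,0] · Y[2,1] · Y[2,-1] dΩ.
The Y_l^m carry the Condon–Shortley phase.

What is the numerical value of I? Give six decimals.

Σlᵢ=7 odd — θ-integrand is odd under cosθ→−cosθ; I=0

0.000000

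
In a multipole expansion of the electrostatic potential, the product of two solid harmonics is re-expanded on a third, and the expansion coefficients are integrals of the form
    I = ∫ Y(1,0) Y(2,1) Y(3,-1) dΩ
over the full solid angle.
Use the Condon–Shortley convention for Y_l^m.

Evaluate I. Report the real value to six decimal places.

-0.233597

Rules hold: Σm=0, L=6 even, 1≤3≤3.
N = 3·5·7 = 105
Δ = 0!·2!·4!/7! = 1/105
Racah Σ t=0..0: t=0:+1/4 = 1/4
⇒ 3j(1 2 3; 0 0 0)² = 3/35, sgn -1
Racah Σ t=0..0: t=0:+1/6 = 1/6
⇒ 3j(1 2 3; 0 1 -1)² = 8/105, sgn +1
4πI² = N·(3j₀)²·(3jₘ)² = 24/35
I = -1·√(0.685714/4π) = -0.23359668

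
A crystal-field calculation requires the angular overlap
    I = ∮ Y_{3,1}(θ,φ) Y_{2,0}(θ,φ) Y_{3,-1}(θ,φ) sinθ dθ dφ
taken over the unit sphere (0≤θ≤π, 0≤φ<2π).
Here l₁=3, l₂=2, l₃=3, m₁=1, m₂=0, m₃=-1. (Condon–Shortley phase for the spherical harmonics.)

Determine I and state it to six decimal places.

Checks pass: Σm=0; 8 even; l₃=3∈[1,5].
(2·3+1)(2·2+1)(2·3+1) = 245
Δ: 2! 4! 2! / 9! → 1/3780
sum: t=0:+1/24 t=1:−1/4 t=2:+1/24 = -1/6
3j²(3 2 3; 0 0 0) = Δ·Π!·Σ² = 4/105  (sign +1)
sum: t=0:+1/16 t=1:−1/6 t=2:+1/96 = -3/32
3j²(3 2 3; 1 0 -1) = Δ·Π!·Σ² = 3/140  (sign -1)
combine: 4πI² = 245·4/105·3/140 = 1/5
take √, sign -1: I = -0.12615663

-0.126157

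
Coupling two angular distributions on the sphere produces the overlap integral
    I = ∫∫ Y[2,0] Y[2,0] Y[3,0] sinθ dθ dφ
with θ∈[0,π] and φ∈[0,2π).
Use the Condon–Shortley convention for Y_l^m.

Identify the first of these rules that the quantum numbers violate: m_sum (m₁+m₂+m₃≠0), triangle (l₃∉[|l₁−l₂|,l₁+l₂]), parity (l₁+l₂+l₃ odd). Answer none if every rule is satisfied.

azimuthal sum: 0 + 0 + 0 = 0  ✓
0 ≤ 3 ≤ 4 (triangle on l)  ✓
L = 2 + 2 + 3 = 7 (odd)  ✗

parity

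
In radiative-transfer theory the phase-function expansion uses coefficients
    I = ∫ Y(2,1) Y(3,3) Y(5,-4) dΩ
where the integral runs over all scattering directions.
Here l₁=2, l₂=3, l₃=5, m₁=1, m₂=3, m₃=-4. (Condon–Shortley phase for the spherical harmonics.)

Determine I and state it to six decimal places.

Checks pass: Σm=0; 10 even; l₃=5∈[1,5].
(2·2+1)(2·3+1)(2·5+1) = 385
Δ: 0! 4! 6! / 11! → 1/2310
sum: t=0:+1/144 = 1/144
3j²(2 3 5; 0 0 0) = Δ·Π!·Σ² = 10/231  (sign -1)
sum: t=0:+1/4320 = 1/4320
3j²(2 3 5; 1 3 -4) = Δ·Π!·Σ² = 2/55  (sign -1)
combine: 4πI² = 385·10/231·2/55 = 20/33
take √, sign +1: I = 0.21961050

0.219610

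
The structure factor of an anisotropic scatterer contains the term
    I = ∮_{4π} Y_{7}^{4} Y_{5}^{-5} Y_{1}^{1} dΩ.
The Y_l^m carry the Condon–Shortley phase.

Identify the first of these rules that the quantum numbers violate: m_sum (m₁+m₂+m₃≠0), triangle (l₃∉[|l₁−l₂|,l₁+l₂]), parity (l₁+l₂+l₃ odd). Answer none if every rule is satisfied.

m₁+m₂+m₃ = 4 − 5 + 1 = 0  ✓
triangle: |7−5|=2 ≤ l₃=1 ≤ 7+5=12  ✗
parity: l₁+l₂+l₃ = 13 is odd

triangle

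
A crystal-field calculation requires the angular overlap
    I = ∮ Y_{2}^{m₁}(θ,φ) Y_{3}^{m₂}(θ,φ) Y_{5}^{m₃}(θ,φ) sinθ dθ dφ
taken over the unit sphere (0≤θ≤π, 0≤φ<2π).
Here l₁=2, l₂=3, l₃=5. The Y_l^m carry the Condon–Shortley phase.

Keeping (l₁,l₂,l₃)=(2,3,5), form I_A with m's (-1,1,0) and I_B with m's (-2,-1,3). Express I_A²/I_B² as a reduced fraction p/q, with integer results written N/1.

5/7

Same 2,3,5: normalisation and zero-m 3j drop out of the ratio.
A: Δ: 0! 4! 6! / 11! → 1/2310; sum: t=0:+1/288 = 1/288; 3j²(2 3 5; -1 1 0) = Δ·Π!·Σ² = 5/231  (sign -1)
B: Δ: 0! 4! 6! / 11! → 1/2310; sum: t=0:+1/1152 = 1/1152; 3j²(2 3 5; -2 -1 3) = Δ·Π!·Σ² = 1/33  (sign +1)
I_A²/I_B² = (5/231)/(1/33) = 5/7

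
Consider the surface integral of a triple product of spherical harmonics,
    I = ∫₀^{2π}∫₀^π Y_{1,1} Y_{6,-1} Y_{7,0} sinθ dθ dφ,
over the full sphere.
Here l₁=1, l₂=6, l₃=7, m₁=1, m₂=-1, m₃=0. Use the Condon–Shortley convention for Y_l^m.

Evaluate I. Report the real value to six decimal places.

Checks pass: Σm=0; 14 even; l₃=7∈[5,7].
(2·1+1)(2·6+1)(2·7+1) = 585
Δ: 0! 2! 12! / 15! → 1/1365
sum: t=0:+1/518400 = 1/518400
3j²(1 6 7; 0 0 0) = Δ·Π!·Σ² = 7/195  (sign -1)
sum: t=0:+1/1209600 = 1/1209600
3j²(1 6 7; 1 -1 0) = Δ·Π!·Σ² = 1/65  (sign -1)
combine: 4πI² = 585·7/195·1/65 = 21/65
take √, sign +1: I = 0.16034227

0.160342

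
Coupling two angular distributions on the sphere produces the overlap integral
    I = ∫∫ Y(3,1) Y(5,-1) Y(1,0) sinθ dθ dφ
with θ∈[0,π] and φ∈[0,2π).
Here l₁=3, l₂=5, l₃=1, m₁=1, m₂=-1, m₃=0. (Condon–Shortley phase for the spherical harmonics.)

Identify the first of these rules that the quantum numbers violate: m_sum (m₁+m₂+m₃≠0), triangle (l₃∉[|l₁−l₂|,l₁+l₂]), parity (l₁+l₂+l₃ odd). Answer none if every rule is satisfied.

triangle

m₁+m₂+m₃ = 1 − 1 + 0 = 0  ✓
triangle: |3−5|=2 ≤ l₃=1 ≤ 3+5=8  ✗
parity: l₁+l₂+l₃ = 9 is odd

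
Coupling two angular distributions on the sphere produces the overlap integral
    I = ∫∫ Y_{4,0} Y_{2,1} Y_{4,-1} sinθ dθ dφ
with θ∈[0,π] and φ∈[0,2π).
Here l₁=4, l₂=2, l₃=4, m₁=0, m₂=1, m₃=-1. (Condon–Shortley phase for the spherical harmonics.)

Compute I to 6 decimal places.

Rules hold: Σm=0, L=10 even, 2≤4≤6.
N = 9·5·9 = 405
Δ = 2!·6!·2!/11! = 1/13860
Racah Σ t=0..2: t=0:+1/192 t=1:−1/36 t=2:+1/192 = -5/288
⇒ 3j(4 2 4; 0 0 0)² = 20/693, sgn -1
Racah Σ t=1..2: t=1:−1/72 t=2:+1/96 = -1/288
⇒ 3j(4 2 4; 0 1 -1)² = 1/462, sgn +1
4πI² = N·(3j₀)²·(3jₘ)² = 150/5929
I = -1·√(0.0252994/4π) = -0.04486937

-0.044869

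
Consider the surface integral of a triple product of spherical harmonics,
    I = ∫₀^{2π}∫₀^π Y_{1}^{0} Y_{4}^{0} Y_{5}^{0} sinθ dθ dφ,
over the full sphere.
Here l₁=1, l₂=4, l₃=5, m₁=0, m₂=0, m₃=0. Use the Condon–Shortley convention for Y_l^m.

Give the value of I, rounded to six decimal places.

0.245532

Rules hold: Σm=0, L=10 even, 3≤5≤5.
N = 3·9·11 = 297
Δ = 0!·2!·8!/11! = 1/495
Racah Σ t=0..0: t=0:+1/576 = 1/576
⇒ 3j(1 4 5; 0 0 0)² = 5/99, sgn -1
(m-triple is (0,0,0) — same symbol as above.)
4πI² = N·(3j₀)²·(3jₘ)² = 25/33
I = +1·√(0.757576/4π) = 0.24553200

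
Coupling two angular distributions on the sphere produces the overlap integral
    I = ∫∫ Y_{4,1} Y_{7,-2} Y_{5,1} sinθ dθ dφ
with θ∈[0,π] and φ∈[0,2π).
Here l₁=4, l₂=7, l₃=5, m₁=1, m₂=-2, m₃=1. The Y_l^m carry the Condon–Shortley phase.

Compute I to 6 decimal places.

Rules hold: Σm=0, L=16 even, 3≤5≤11.
N = 9·15·11 = 1485
Δ = 6!·2!·8!/17! = 1/6126120
Racah Σ t=2..4: t=2:+1/69120 t=3:−1/20736 t=4:+1/69120 = -1/51840
⇒ 3j(4 7 5; 0 0 0)² = 280/21879, sgn +1
Racah Σ t=1..3: t=1:−1/138240 t=2:+1/34560 t=3:−1/103680 = 1/82944
⇒ 3j(4 7 5; 1 -2 1)² = 125/9724, sgn +1
4πI² = N·(3j₀)²·(3jₘ)² = 131250/537251
I = +1·√(0.244299/4π) = 0.13942996

0.139430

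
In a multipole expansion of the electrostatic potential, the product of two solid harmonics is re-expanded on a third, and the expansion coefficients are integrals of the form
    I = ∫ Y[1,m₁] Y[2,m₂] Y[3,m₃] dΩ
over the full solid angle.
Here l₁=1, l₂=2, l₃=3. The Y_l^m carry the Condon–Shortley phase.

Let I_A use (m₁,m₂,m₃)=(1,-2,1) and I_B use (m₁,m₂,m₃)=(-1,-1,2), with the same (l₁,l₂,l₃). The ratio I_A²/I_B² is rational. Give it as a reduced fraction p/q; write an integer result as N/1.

1/10

l's match ⇒ only the (l;m) 3-j factors differ between A and B.
A: triangle coeff Δ(1,2,3) = 1/105; Σ_t [0,0]: t=0:+1/48 = 1/48; (3j)²=1/105 [(1 2 3; 1 -2 1)], sign=+1
B: triangle coeff Δ(1,2,3) = 1/105; Σ_t [0,0]: t=0:+1/12 = 1/12; (3j)²=2/21 [(1 2 3; -1 -1 2)], sign=-1
I_A²/I_B² = (1/105)/(2/21) = 1/10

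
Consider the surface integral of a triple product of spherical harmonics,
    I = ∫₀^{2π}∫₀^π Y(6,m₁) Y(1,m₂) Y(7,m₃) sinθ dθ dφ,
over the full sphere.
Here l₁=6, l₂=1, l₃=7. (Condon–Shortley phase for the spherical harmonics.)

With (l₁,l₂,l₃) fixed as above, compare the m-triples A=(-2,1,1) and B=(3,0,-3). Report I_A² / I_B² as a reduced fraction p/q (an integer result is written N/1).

3/8

l's match ⇒ only the (l;m) 3-j factors differ between A and B.
A: triangle coeff Δ(6,1,7) = 1/1365; Σ_t [0,0]: t=0:+1/1935360 = 1/1935360; (3j)²=1/91 [(6 1 7; -2 1 1)], sign=+1
B: triangle coeff Δ(6,1,7) = 1/1365; Σ_t [0,0]: t=0:+1/2177280 = 1/2177280; (3j)²=8/273 [(6 1 7; 3 0 -3)], sign=+1
I_A²/I_B² = (1/91)/(8/273) = 3/8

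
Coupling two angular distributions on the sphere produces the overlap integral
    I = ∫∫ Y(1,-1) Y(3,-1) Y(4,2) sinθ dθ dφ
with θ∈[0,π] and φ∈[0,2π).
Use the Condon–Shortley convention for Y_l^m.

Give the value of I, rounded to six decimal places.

m-sum 0 ✓  L=8 even ✓  2≤4≤4 ✓
Π(2lᵢ+1) = 3×7×9 = 189
triangle coeff Δ(1,3,4) = 1/252
Σ_t [0,0]: t=0:+1/36 = 1/36
(3j)²=4/63 [(1 3 4; 0 0 0)], sign=+1
Σ_t [0,0]: t=0:+1/96 = 1/96
(3j)²=5/84 [(1 3 4; -1 -1 2)], sign=+1
⇒ 4πI² = 5/7
I = (+1)√(5/7/(4π)) = 0.23841361

0.238414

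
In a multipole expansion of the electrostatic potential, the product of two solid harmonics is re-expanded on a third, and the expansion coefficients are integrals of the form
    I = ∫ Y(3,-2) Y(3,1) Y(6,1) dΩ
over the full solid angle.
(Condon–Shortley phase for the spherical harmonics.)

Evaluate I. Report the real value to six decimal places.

-0.121471

Rules hold: Σm=0, L=12 even, 0≤6≤6.
N = 7·7·13 = 637
Δ = 0!·6!·6!/13! = 1/12012
Racah Σ t=0..0: t=0:+1/1296 = 1/1296
⇒ 3j(3 3 6; 0 0 0)² = 100/3003, sgn +1
Racah Σ t=0..0: t=0:+1/5760 = 1/5760
⇒ 3j(3 3 6; -2 1 1)² = 5/572, sgn -1
4πI² = N·(3j₀)²·(3jₘ)² = 875/4719
I = -1·√(0.185421/4π) = -0.12147142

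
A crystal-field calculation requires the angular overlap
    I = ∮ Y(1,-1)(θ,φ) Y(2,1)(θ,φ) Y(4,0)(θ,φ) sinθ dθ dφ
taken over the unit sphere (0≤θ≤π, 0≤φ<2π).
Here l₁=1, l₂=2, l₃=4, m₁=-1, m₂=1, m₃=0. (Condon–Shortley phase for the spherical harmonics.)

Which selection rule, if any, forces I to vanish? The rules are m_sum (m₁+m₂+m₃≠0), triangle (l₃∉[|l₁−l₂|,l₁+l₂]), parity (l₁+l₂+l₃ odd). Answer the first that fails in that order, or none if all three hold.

m₁+m₂+m₃ = -1 + 1 + 0 = 0  ✓
triangle: |1−2|=1 ≤ l₃=4 ≤ 1+2=3  ✗
parity: l₁+l₂+l₃ = 7 is odd

triangle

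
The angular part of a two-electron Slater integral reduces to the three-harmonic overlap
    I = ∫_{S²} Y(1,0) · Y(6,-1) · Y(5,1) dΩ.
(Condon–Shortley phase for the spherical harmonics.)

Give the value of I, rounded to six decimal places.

Checks pass: Σm=0; 12 even; l₃=5∈[5,7].
(2·1+1)(2·6+1)(2·5+1) = 429
Δ: 2! 0! 10! / 13! → 1/858
sum: t=1:−1/14400 = -1/14400
3j²(1 6 5; 0 0 0) = Δ·Π!·Σ² = 6/143  (sign +1)
sum: t=1:−1/17280 = -1/17280
3j²(1 6 5; 0 -1 1) = Δ·Π!·Σ² = 35/858  (sign -1)
combine: 4πI² = 429·6/143·35/858 = 105/143
take √, sign -1: I = -0.24172507

-0.241725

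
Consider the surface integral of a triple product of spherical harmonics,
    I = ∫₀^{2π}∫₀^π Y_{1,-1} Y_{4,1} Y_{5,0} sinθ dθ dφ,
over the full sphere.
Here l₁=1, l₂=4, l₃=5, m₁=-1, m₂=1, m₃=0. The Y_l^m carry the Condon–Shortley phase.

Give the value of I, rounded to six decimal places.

0.155288

m-sum 0 ✓  L=10 even ✓  3≤5≤5 ✓
Π(2lᵢ+1) = 3×9×11 = 297
triangle coeff Δ(1,4,5) = 1/495
Σ_t [0,0]: t=0:+1/576 = 1/576
(3j)²=5/99 [(1 4 5; 0 0 0)], sign=-1
Σ_t [0,0]: t=0:+1/1440 = 1/1440
(3j)²=2/99 [(1 4 5; -1 1 0)], sign=-1
⇒ 4πI² = 10/33
I = (+1)√(10/33/(4π)) = 0.15528807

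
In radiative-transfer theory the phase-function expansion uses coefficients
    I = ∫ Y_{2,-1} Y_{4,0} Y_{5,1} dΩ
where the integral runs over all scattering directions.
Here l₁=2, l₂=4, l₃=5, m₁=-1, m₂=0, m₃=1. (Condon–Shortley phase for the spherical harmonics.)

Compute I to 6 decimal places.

l₁+l₂+l₃=11 is odd: 3j(l;000)=0 ⇒ I=0

0.000000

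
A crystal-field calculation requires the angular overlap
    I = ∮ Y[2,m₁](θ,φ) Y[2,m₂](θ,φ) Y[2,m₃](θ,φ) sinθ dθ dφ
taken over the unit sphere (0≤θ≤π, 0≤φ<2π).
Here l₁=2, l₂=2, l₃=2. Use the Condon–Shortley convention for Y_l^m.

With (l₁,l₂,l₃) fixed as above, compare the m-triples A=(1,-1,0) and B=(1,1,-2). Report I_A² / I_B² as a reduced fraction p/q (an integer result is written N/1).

Same 2,2,2: normalisation and zero-m 3j drop out of the ratio.
A: Δ: 2! 2! 2! / 7! → 1/630; sum: t=0:+1/2 t=1:−1/4 = 1/4; 3j²(2 2 2; 1 -1 0) = Δ·Π!·Σ² = 1/70  (sign +1)
B: Δ: 2! 2! 2! / 7! → 1/630; sum: t=1:−1/4 = -1/4; 3j²(2 2 2; 1 1 -2) = Δ·Π!·Σ² = 3/35  (sign -1)
I_A²/I_B² = (1/70)/(3/35) = 1/6

1/6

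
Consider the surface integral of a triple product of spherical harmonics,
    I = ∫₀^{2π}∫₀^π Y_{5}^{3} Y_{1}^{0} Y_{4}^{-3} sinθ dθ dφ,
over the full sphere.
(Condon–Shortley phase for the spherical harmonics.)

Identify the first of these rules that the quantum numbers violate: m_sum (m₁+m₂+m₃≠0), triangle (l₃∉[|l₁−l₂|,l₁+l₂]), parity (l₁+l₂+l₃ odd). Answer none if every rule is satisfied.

m₁+m₂+m₃ = 3 + 0 − 3 = 0  ✓
triangle: |5−1|=4 ≤ l₃=4 ≤ 5+1=6  ✓
parity: l₁+l₂+l₃ = 10 is even  ✓

none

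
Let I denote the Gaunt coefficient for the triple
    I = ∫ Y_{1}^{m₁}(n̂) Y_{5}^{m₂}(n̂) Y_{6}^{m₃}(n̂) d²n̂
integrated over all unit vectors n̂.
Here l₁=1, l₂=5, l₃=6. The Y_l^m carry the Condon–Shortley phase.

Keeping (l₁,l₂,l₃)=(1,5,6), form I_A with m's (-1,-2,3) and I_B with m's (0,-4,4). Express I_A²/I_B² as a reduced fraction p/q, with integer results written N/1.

l's match ⇒ only the (l;m) 3-j factors differ between A and B.
A: triangle coeff Δ(1,5,6) = 1/858; Σ_t [0,0]: t=0:+1/60480 = 1/60480; (3j)²=6/143 [(1 5 6; -1 -2 3)], sign=-1
B: triangle coeff Δ(1,5,6) = 1/858; Σ_t [0,0]: t=0:+1/362880 = 1/362880; (3j)²=10/429 [(1 5 6; 0 -4 4)], sign=+1
I_A²/I_B² = (6/143)/(10/429) = 9/5

9/5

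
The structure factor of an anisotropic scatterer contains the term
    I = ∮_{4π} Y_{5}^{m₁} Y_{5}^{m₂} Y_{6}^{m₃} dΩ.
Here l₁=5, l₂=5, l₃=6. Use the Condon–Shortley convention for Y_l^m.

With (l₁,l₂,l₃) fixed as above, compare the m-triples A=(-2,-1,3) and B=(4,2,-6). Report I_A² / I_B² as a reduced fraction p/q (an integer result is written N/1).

15/77

Shared (l₁,l₂,l₃)=(5,5,6): N and (l;000)² cancel in I_A²/I_B².
A: Δ = 4!·6!·6!/17! = 1/28588560; Racah Σ t=1..4: t=1:−1/155520 t=2:+1/23040 t=3:−1/34560 t=4:+1/622080 = 1/103680; ⇒ 3j(5 5 6; -2 -1 3)² = 9/2431, sgn -1
B: Δ = 4!·6!·6!/17! = 1/28588560; Racah Σ t=1..1: t=1:−1/3110400 = -1/3110400; ⇒ 3j(5 5 6; 4 2 -6)² = 21/1105, sgn -1
I_A²/I_B² = (9/2431)/(21/1105) = 15/77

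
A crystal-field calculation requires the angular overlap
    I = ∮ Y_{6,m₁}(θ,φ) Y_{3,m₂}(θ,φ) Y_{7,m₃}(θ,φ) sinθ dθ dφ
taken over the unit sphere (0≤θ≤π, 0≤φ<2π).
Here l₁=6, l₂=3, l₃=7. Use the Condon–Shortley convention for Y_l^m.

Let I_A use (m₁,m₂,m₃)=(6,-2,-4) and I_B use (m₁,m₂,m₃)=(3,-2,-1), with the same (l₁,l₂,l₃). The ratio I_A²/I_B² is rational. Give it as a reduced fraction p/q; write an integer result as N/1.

l's match ⇒ only the (l;m) 3-j factors differ between A and B.
A: triangle coeff Δ(6,3,7) = 1/2042040; Σ_t [0,0]: t=0:+1/43545600 = 1/43545600; (3j)²=11/3094 [(6 3 7; 6 -2 -4)], sign=-1
B: triangle coeff Δ(6,3,7) = 1/2042040; Σ_t [0,1]: t=0:+1/362880 t=1:−1/1935360 = 13/5806080; (3j)²=195/10472 [(6 3 7; 3 -2 -1)], sign=+1
I_A²/I_B² = (11/3094)/(195/10472) = 484/2535

484/2535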